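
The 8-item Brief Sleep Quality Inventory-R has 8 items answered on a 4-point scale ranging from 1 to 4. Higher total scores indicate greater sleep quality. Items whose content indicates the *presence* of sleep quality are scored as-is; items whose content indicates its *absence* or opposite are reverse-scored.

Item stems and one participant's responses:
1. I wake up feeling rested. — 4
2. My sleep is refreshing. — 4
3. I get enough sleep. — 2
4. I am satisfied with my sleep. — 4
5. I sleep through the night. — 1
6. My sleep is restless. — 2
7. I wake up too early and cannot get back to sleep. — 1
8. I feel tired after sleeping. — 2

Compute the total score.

25

Items 6, 7, 8 describe the absence/opposite of sleep quality → reverse-score.
on a 1–4 scale, reversed = 5 − raw.
  item 1: 4
  item 2: 4
  item 3: 2
  item 4: 4
  item 5: 1
  item 6: 5 − 2 = 3
  item 7: 5 − 1 = 4
  item 8: 5 − 2 = 3
Total = 4 + 4 + 2 + 4 + 1 + 3 + 4 + 3 = 25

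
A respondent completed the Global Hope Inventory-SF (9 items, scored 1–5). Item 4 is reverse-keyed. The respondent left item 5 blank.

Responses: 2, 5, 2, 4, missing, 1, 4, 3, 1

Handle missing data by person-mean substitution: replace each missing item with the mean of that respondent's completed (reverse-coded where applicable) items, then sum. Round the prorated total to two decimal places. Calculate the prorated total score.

Reverse-coded (reversed = (1+5) − raw = 6 − raw):
  item 4: 6 − 4 = 2
Completed scored items (8 of 9): 2, 5, 2, 2, 1, 4, 3, 1; sum = 20.
Person mean = 20 / 8 ≈ 2.5000
Prorated total = (20 / 8) × 9 = 22.50 (to 2 dp)

22.50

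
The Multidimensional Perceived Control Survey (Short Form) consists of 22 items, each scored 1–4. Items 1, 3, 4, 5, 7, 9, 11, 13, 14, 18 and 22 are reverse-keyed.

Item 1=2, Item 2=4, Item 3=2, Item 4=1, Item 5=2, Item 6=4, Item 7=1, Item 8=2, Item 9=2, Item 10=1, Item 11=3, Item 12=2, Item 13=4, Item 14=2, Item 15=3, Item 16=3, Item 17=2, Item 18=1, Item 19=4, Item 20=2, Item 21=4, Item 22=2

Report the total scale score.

64

Apply reverse scoring (reverse-coded value = 5 − response):
  item 1: 5 − 2 = 3
  item 3: 5 − 2 = 3
  item 4: 5 − 1 = 4
  item 5: 5 − 2 = 3
  item 7: 5 − 1 = 4
  item 9: 5 − 2 = 3
  item 11: 5 − 3 = 2
  item 13: 5 − 4 = 1
  item 14: 5 − 2 = 3
  item 18: 5 − 1 = 4
  item 22: 5 − 2 = 3
Scored responses: 3, 4, 3, 4, 3, 4, 4, 2, 3, 1, 2, 2, 1, 3, 3, 3, 2, 4, 4, 2, 4, 3
Total = 3 + 4 + 3 + 4 + 3 + 4 + 4 + 2 + 3 + 1 + 2 + 2 + 1 + 3 + 3 + 3 + 2 + 4 + 4 + 2 + 4 + 3 = 64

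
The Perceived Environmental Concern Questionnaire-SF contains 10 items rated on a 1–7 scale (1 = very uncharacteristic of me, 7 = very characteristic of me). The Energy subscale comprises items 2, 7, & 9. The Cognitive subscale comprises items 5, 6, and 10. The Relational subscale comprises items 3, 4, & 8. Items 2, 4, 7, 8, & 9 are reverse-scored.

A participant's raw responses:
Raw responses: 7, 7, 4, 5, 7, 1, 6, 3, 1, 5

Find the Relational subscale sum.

12

Relational items: 3, 4, 8.
Of these, items 4 and 8 are reverse-scored; on a 1–7 scale, reversed = 8 − raw.
  item 3: 4
  item 4: 8 − 5 = 3
  item 8: 8 − 3 = 5
Sum = 4 + 3 + 5 = 12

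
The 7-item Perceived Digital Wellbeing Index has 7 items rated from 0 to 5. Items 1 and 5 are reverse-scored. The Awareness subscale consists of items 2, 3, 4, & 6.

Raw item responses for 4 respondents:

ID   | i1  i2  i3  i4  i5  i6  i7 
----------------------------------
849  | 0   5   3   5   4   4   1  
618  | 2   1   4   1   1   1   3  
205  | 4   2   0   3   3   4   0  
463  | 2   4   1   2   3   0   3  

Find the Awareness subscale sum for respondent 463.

Respondent 463 raw: 2, 4, 1, 2, 3, 0, 3.
Awareness items: 2, 3, 4, 6.
Reverse-coded (on a 0–5 scale, reversed = 5 − raw):
  item 2: 4
  item 3: 1
  item 4: 2
  item 6: 0
Sum = 4 + 1 + 2 + 0 = 7

7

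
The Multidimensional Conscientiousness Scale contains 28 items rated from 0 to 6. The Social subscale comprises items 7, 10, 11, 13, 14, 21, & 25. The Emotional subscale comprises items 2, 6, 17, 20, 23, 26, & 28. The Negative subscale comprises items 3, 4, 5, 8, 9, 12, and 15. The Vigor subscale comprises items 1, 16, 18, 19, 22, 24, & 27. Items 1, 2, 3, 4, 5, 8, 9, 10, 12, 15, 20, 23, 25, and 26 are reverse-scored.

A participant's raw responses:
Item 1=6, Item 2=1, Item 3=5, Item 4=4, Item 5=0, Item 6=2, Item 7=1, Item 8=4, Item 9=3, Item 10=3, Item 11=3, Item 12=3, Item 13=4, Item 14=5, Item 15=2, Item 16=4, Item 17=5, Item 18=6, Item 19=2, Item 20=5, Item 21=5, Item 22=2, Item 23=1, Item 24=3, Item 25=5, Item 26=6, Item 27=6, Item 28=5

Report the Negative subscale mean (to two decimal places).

Negative items: 3, 4, 5, 8, 9, 12, 15.
Of these, items 3, 4, 5, 8, 9, 12, & 15 are reverse-scored; reverse-coded value = 6 − response.
  item 3: 6 − 5 = 1
  item 4: 6 − 4 = 2
  item 5: 6 − 0 = 6
  item 8: 6 − 4 = 2
  item 9: 6 − 3 = 3
  item 12: 6 − 3 = 3
  item 15: 6 − 2 = 4
Sum = 1 + 2 + 6 + 2 + 3 + 3 + 4 = 21
Mean = 21 / 7 = 3.00

3.00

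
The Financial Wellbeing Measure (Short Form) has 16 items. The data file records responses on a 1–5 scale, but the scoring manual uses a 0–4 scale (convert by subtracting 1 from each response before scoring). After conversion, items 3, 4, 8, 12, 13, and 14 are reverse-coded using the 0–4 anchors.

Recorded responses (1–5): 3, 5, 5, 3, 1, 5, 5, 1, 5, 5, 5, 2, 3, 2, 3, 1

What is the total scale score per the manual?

42

Convert to 0–4: 2, 4, 4, 2, 0, 4, 4, 0, 4, 4, 4, 1, 2, 1, 2, 0
Reverse-coded (reversed = (0+4) − raw = 4 − raw):
  item 3: 4 − 4 = 0
  item 4: 4 − 2 = 2
  item 8: 4 − 0 = 4
  item 12: 4 − 1 = 3
  item 13: 4 − 2 = 2
  item 14: 4 − 1 = 3
Scored: 2, 4, 0, 2, 0, 4, 4, 4, 4, 4, 4, 3, 2, 3, 2, 0
Total = 42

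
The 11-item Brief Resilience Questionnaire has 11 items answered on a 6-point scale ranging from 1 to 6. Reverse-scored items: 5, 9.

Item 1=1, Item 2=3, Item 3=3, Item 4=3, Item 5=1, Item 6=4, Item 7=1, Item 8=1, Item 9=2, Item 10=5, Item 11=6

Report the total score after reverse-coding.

Raw sum = 30. Reverse-scored items: 5, 9; their raw sum = 3.
Each reversal replaces raw with 7 − raw, changing the total by 7 − 2·raw per item.
Total = 30 + 2·7 − 2·3 = 30 + 14 − 6 = 38

38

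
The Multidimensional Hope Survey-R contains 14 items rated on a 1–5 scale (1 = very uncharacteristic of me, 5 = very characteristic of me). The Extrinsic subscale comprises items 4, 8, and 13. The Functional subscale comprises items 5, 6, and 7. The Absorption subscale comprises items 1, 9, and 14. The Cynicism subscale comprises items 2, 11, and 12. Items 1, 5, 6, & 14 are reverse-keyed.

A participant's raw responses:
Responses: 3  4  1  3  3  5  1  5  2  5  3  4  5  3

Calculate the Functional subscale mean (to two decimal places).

1.67

Functional items: 5, 6, 7.
Of these, items 5 and 6 are reverse-keyed; reverse-coded value = 6 − response.
  item 5: 6 − 3 = 3
  item 6: 6 − 5 = 1
  item 7: 1
Sum = 3 + 1 + 1 = 5
Mean = 5 / 3 = 1.67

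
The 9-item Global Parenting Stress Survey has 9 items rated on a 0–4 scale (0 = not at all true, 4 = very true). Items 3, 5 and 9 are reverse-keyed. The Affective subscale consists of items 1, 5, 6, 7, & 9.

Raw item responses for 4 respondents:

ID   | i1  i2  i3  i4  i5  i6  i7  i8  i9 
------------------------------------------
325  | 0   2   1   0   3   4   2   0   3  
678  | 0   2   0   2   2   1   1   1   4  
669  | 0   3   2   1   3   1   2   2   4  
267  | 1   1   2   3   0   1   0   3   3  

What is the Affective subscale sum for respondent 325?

8

Respondent 325 raw: 0, 2, 1, 0, 3, 4, 2, 0, 3.
Affective items: 1, 5, 6, 7, 9.
Reverse-coded (on a 0–4 scale, reversed = 4 − raw):
  item 1: 0
  item 5: 4 − 3 = 1
  item 6: 4
  item 7: 2
  item 9: 4 − 3 = 1
Sum = 0 + 1 + 4 + 2 + 1 = 8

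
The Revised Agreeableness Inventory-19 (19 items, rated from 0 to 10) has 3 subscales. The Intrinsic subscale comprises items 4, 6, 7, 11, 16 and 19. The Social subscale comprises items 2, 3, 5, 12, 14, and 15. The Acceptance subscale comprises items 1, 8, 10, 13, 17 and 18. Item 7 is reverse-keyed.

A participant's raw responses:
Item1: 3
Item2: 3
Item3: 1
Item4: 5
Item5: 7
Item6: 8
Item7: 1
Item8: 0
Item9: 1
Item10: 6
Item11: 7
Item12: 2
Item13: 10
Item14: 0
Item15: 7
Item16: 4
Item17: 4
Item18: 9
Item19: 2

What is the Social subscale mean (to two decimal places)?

Social items: 2, 3, 5, 12, 14, 15.
  item 2: 3
  item 3: 1
  item 5: 7
  item 12: 2
  item 14: 0
  item 15: 7
Sum = 3 + 1 + 7 + 2 + 0 + 7 = 20
Mean = 20 / 6 = 3.33

3.33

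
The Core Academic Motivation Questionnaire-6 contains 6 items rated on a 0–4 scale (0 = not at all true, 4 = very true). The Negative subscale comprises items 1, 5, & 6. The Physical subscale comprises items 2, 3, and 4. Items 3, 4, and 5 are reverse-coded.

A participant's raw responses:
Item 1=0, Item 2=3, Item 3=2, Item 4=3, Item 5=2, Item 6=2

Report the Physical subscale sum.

Physical items: 2, 3, 4.
Of these, items 3 & 4 are reverse-coded; reversed = (0+4) − raw = 4 − raw.
  item 2: 3
  item 3: 4 − 2 = 2
  item 4: 4 − 3 = 1
Sum = 3 + 2 + 1 = 6

6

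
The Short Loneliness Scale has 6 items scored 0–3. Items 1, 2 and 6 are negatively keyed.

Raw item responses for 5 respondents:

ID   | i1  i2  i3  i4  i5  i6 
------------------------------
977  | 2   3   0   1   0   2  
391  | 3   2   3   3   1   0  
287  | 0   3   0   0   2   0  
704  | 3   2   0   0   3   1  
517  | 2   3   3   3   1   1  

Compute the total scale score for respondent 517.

Respondent 517 raw: 2, 3, 3, 3, 1, 1.
Reverse-coded (on a 0–3 scale, reversed = 3 − raw):
  item 1: 3 − 2 = 1
  item 2: 3 − 3 = 0
  item 3: 3
  item 4: 3
  item 5: 1
  item 6: 3 − 1 = 2
Sum = 1 + 0 + 3 + 3 + 1 + 2 = 10

10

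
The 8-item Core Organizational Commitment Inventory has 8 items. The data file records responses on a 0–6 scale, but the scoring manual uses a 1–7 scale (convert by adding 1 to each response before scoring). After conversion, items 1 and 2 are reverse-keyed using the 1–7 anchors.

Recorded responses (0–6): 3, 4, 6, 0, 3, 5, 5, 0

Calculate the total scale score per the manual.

32

Convert to 1–7: 4, 5, 7, 1, 4, 6, 6, 1
Reverse-coded (reverse-coded value = 8 − response):
  item 1: 8 − 4 = 4
  item 2: 8 − 5 = 3
Scored: 4, 3, 7, 1, 4, 6, 6, 1
Total = 32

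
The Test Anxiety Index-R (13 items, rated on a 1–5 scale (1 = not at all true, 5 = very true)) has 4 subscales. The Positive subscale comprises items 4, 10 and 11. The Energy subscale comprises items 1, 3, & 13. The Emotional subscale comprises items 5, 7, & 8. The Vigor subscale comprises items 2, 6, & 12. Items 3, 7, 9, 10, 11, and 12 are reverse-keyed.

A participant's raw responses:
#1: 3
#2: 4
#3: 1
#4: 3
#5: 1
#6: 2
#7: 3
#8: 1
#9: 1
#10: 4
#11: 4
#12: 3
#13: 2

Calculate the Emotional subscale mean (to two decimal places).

Emotional items: 5, 7, 8.
Of these, item 7 is reverse-keyed; reverse-coded value = 6 − response.
  item 5: 1
  item 7: 6 − 3 = 3
  item 8: 1
Sum = 1 + 3 + 1 = 5
Mean = 5 / 3 = 1.67

1.67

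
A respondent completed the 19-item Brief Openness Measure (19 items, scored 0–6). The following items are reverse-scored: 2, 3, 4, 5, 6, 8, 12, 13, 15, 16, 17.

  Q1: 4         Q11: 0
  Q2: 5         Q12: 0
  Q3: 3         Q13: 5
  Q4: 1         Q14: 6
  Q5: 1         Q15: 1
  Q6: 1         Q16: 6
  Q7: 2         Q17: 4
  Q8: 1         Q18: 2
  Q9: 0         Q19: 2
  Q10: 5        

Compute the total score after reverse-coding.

Apply reverse scoring (on a 0–6 scale, reversed = 6 − raw):
  item 2: 6 − 5 = 1
  item 3: 6 − 3 = 3
  item 4: 6 − 1 = 5
  item 5: 6 − 1 = 5
  item 6: 6 − 1 = 5
  item 8: 6 − 1 = 5
  item 12: 6 − 0 = 6
  item 13: 6 − 5 = 1
  item 15: 6 − 1 = 5
  item 16: 6 − 6 = 0
  item 17: 6 − 4 = 2
Scored items: 4, 1, 3, 5, 5, 5, 2, 5, 0, 5, 0, 6, 1, 6, 5, 0, 2, 2, 2
Total = 4 + 1 + 3 + 5 + 5 + 5 + 2 + 5 + 0 + 5 + 0 + 6 + 1 + 6 + 5 + 0 + 2 + 2 + 2 = 59

59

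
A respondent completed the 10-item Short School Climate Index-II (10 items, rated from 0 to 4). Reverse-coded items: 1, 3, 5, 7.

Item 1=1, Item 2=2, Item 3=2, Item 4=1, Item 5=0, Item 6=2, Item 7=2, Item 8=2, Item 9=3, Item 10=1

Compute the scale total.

22

Reversing items 1, 3, 5, & 7 with 4 − raw:
Total = (4−1) + 2 + (4−2) + 1 + (4−0) + 2 + (4−2) + 2 + 3 + 1
      = 3 + 2 + 2 + 1 + 4 + 2 + 2 + 2 + 3 + 1 = 22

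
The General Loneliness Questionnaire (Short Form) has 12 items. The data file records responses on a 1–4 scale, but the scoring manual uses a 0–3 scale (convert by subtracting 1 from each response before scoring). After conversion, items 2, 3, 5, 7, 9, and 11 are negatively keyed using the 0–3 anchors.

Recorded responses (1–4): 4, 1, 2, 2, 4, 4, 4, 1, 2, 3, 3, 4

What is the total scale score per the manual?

Convert to 0–3: 3, 0, 1, 1, 3, 3, 3, 0, 1, 2, 2, 3
Reverse-coded (reversed = (0+3) − raw = 3 − raw):
  item 2: 3 − 0 = 3
  item 3: 3 − 1 = 2
  item 5: 3 − 3 = 0
  item 7: 3 − 3 = 0
  item 9: 3 − 1 = 2
  item 11: 3 − 2 = 1
Scored: 3, 3, 2, 1, 0, 3, 0, 0, 2, 2, 1, 3
Total = 20

20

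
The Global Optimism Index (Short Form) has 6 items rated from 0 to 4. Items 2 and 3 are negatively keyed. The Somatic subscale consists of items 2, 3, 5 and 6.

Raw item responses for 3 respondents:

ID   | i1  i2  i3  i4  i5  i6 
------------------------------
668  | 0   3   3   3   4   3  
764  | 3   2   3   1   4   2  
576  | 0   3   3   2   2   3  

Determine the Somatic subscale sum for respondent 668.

Respondent 668 raw: 0, 3, 3, 3, 4, 3.
Somatic items: 2, 3, 5, 6.
Reverse-coded (reverse-coded value = 4 − response):
  item 2: 4 − 3 = 1
  item 3: 4 − 3 = 1
  item 5: 4
  item 6: 3
Sum = 1 + 1 + 4 + 3 = 9

9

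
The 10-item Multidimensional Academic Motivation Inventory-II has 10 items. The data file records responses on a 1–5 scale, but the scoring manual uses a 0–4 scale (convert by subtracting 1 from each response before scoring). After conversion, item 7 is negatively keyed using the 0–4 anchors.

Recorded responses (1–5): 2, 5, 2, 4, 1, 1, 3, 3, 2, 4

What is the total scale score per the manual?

17

Convert to 0–4: 1, 4, 1, 3, 0, 0, 2, 2, 1, 3
Reverse-coded (reversed = (0+4) − raw = 4 − raw):
  item 7: 4 − 2 = 2
Scored: 1, 4, 1, 3, 0, 0, 2, 2, 1, 3
Total = 17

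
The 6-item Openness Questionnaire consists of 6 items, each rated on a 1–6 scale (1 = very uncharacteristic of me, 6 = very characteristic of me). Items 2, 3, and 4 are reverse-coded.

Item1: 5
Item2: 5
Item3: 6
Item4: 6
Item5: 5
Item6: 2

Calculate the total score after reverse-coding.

16

Reversing items 2, 3, and 4 with 7 − raw:
Total = 5 + (7−5) + (7−6) + (7−6) + 5 + 2
      = 5 + 2 + 1 + 1 + 5 + 2 = 16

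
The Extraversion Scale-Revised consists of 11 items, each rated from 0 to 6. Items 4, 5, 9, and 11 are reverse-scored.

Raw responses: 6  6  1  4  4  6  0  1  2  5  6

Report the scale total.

33

Apply reverse scoring (reversed = (0+6) − raw = 6 − raw):
  item 4: 6 − 4 = 2
  item 5: 6 − 4 = 2
  item 9: 6 − 2 = 4
  item 11: 6 − 6 = 0
Scored items: 6, 6, 1, 2, 2, 6, 0, 1, 4, 5, 0
Total = 6 + 6 + 1 + 2 + 2 + 6 + 0 + 1 + 4 + 5 + 0 = 33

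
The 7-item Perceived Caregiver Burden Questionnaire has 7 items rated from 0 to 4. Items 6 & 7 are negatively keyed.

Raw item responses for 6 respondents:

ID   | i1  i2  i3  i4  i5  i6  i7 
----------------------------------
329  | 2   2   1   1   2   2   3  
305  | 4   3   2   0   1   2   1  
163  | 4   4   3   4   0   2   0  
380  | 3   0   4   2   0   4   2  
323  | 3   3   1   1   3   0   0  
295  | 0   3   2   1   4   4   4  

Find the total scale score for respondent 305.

Respondent 305 raw: 4, 3, 2, 0, 1, 2, 1.
Reverse-coded (on a 0–4 scale, reversed = 4 − raw):
  item 1: 4
  item 2: 3
  item 3: 2
  item 4: 0
  item 5: 1
  item 6: 4 − 2 = 2
  item 7: 4 − 1 = 3
Sum = 4 + 3 + 2 + 0 + 1 + 2 + 3 = 15

15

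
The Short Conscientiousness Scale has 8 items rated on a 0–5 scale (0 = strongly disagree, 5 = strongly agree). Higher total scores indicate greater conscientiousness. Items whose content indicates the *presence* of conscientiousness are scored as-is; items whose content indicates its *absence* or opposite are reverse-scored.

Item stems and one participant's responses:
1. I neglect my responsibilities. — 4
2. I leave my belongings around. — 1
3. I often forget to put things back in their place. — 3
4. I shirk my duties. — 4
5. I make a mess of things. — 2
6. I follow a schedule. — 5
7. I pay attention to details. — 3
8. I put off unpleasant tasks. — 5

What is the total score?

19

Items 1, 2, 3, 4, 5, 8 describe the absence/opposite of conscientiousness → reverse-score.
on a 0–5 scale, reversed = 5 − raw.
  item 1: 5 − 4 = 1
  item 2: 5 − 1 = 4
  item 3: 5 − 3 = 2
  item 4: 5 − 4 = 1
  item 5: 5 − 2 = 3
  item 6: 5
  item 7: 3
  item 8: 5 − 5 = 0
Total = 1 + 4 + 2 + 1 + 3 + 5 + 3 + 0 = 19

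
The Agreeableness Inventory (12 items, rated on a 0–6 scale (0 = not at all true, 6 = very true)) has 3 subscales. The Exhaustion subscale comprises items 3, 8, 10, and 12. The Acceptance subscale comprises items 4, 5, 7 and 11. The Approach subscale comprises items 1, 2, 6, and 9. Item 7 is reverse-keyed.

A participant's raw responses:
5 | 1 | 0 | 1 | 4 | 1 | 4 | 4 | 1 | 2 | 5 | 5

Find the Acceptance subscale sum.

12

Acceptance items: 4, 5, 7, 11.
Of these, item 7 is reverse-keyed; reverse-coded value = 6 − response.
  item 4: 1
  item 5: 4
  item 7: 6 − 4 = 2
  item 11: 5
Sum = 1 + 4 + 2 + 5 = 12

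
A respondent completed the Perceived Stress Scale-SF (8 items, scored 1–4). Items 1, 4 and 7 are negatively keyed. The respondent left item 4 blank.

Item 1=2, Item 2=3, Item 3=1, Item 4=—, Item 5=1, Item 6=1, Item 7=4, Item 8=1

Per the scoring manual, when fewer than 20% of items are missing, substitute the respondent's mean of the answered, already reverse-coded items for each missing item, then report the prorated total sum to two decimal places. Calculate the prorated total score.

12.57

Reverse-coded (on a 1–4 scale, reversed = 5 − raw):
  item 1: 5 − 2 = 3
  item 7: 5 − 4 = 1
Completed scored items (7 of 8): 3, 3, 1, 1, 1, 1, 1; sum = 11.
Person mean = 11 / 7 ≈ 1.5714
Prorated total = (11 / 7) × 8 = 12.57 (to 2 dp)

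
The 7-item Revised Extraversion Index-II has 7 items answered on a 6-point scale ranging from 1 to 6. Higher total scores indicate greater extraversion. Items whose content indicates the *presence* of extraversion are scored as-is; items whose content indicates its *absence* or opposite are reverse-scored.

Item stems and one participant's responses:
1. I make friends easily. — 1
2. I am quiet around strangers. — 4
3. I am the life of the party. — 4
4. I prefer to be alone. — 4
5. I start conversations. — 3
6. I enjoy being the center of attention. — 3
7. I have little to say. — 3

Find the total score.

21

Items 2, 4, 7 describe the absence/opposite of extraversion → reverse-score.
reverse-coded value = 7 − response.
  item 1: 1
  item 2: 7 − 4 = 3
  item 3: 4
  item 4: 7 − 4 = 3
  item 5: 3
  item 6: 3
  item 7: 7 − 3 = 4
Total = 1 + 3 + 4 + 3 + 3 + 3 + 4 = 21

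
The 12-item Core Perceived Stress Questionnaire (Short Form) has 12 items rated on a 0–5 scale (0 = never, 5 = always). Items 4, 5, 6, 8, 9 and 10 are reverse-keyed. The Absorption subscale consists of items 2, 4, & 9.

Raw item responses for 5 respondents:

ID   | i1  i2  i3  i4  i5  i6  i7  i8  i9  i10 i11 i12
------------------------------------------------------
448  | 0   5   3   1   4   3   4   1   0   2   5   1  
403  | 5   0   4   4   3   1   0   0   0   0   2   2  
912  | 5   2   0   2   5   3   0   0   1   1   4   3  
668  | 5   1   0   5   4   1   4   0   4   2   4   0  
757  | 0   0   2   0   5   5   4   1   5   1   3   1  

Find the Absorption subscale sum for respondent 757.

Respondent 757 raw: 0, 0, 2, 0, 5, 5, 4, 1, 5, 1, 3, 1.
Absorption items: 2, 4, 9.
Reverse-coded (reverse-coded value = 5 − response):
  item 2: 0
  item 4: 5 − 0 = 5
  item 9: 5 − 5 = 0
Sum = 0 + 5 + 0 = 5

5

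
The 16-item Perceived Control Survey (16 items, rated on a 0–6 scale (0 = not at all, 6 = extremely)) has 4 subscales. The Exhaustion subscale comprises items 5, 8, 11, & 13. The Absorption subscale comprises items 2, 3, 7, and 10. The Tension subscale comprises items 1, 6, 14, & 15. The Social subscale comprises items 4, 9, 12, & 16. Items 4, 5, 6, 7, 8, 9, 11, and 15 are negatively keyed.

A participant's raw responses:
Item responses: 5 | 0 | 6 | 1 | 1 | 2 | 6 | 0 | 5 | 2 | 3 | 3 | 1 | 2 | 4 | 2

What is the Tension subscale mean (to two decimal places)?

3.25

Tension items: 1, 6, 14, 15.
Of these, items 6 and 15 are negatively keyed; reverse-coded value = 6 − response.
  item 1: 5
  item 6: 6 − 2 = 4
  item 14: 2
  item 15: 6 − 4 = 2
Sum = 5 + 4 + 2 + 2 = 13
Mean = 13 / 4 = 3.25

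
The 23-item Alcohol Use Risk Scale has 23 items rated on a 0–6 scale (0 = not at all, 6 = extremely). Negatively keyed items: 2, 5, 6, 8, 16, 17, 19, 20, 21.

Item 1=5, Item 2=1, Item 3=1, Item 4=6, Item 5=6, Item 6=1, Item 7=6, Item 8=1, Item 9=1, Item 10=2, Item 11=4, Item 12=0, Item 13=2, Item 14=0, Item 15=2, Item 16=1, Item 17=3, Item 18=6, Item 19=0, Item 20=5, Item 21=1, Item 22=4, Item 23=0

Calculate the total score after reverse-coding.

Negatively keyed items use 6 − raw:
  item 2: 6 − 1 = 5
  item 5: 6 − 6 = 0
  item 6: 6 − 1 = 5
  item 8: 6 − 1 = 5
  item 16: 6 − 1 = 5
  item 17: 6 − 3 = 3
  item 19: 6 − 0 = 6
  item 20: 6 − 5 = 1
  item 21: 6 − 1 = 5
Scored items: 5, 5, 1, 6, 0, 5, 6, 5, 1, 2, 4, 0, 2, 0, 2, 5, 3, 6, 6, 1, 5, 4, 0
Total = 5 + 5 + 1 + 6 + 0 + 5 + 6 + 5 + 1 + 2 + 4 + 0 + 2 + 0 + 2 + 5 + 3 + 6 + 6 + 1 + 5 + 4 + 0 = 74

74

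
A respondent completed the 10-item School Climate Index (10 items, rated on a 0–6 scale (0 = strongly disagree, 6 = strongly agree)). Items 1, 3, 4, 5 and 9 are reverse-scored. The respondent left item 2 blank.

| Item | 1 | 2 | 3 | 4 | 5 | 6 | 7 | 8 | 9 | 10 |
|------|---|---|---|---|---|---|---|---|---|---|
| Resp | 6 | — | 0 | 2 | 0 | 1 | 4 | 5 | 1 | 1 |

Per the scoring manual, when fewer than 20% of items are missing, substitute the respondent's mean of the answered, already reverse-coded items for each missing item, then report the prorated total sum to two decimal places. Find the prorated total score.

Reverse-coded (reversed = (0+6) − raw = 6 − raw):
  item 1: 6 − 6 = 0
  item 3: 6 − 0 = 6
  item 4: 6 − 2 = 4
  item 5: 6 − 0 = 6
  item 9: 6 − 1 = 5
Completed scored items (9 of 10): 0, 6, 4, 6, 1, 4, 5, 5, 1; sum = 32.
Person mean = 32 / 9 ≈ 3.5556
Prorated total = (32 / 9) × 10 = 35.56 (to 2 dp)

35.56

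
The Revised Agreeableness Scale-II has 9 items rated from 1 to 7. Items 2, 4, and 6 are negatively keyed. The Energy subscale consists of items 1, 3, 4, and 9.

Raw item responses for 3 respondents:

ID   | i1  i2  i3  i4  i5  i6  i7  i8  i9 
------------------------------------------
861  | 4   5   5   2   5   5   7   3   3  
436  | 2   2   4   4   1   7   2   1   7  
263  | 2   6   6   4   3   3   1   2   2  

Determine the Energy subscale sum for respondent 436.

Respondent 436 raw: 2, 2, 4, 4, 1, 7, 2, 1, 7.
Energy items: 1, 3, 4, 9.
Reverse-coded (on a 1–7 scale, reversed = 8 − raw):
  item 1: 2
  item 3: 4
  item 4: 8 − 4 = 4
  item 9: 7
Sum = 2 + 4 + 4 + 7 = 17

17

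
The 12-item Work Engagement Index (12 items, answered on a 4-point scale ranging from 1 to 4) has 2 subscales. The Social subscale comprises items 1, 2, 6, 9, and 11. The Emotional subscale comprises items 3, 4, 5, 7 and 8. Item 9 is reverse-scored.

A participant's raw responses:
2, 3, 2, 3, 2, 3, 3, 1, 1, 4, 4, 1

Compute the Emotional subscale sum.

Emotional items: 3, 4, 5, 7, 8.
  item 3: 2
  item 4: 3
  item 5: 2
  item 7: 3
  item 8: 1
Sum = 2 + 3 + 2 + 3 + 1 = 11

11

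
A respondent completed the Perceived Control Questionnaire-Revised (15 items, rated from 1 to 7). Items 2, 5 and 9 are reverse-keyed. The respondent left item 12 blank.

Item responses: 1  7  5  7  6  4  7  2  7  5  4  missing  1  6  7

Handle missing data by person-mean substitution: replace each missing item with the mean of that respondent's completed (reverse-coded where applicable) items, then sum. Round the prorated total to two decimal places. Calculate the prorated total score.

56.79

Reverse-coded (reversed = (1+7) − raw = 8 − raw):
  item 2: 8 − 7 = 1
  item 5: 8 − 6 = 2
  item 9: 8 − 7 = 1
Completed scored items (14 of 15): 1, 1, 5, 7, 2, 4, 7, 2, 1, 5, 4, 1, 6, 7; sum = 53.
Person mean = 53 / 14 ≈ 3.7857
Prorated total = (53 / 14) × 15 = 56.79 (to 2 dp)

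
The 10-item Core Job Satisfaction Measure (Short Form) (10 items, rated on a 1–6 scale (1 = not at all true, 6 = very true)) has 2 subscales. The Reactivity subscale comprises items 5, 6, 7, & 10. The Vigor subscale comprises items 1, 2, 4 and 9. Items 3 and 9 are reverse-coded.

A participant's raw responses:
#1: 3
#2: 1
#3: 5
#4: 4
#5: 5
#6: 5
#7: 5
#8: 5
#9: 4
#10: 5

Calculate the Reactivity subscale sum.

Reactivity items: 5, 6, 7, 10.
  item 5: 5
  item 6: 5
  item 7: 5
  item 10: 5
Sum = 5 + 5 + 5 + 5 = 20

20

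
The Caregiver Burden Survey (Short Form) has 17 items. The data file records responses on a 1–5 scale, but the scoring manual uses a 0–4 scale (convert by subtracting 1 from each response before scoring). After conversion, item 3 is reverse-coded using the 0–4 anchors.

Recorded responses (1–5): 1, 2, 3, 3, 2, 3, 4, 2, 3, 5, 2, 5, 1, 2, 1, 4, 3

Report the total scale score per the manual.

29

Convert to 0–4: 0, 1, 2, 2, 1, 2, 3, 1, 2, 4, 1, 4, 0, 1, 0, 3, 2
Reverse-coded (reverse-coded value = 4 − response):
  item 3: 4 − 2 = 2
Scored: 0, 1, 2, 2, 1, 2, 3, 1, 2, 4, 1, 4, 0, 1, 0, 3, 2
Total = 29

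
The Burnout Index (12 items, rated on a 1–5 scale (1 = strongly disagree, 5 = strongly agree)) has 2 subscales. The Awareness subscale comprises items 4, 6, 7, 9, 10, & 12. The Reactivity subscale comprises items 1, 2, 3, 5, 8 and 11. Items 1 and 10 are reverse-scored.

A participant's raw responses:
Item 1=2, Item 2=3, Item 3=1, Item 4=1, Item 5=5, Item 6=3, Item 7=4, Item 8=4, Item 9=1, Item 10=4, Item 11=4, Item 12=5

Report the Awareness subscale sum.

16

Awareness items: 4, 6, 7, 9, 10, 12.
Of these, item 10 is reverse-scored; reversed = (1+5) − raw = 6 − raw.
  item 4: 1
  item 6: 3
  item 7: 4
  item 9: 1
  item 10: 6 − 4 = 2
  item 12: 5
Sum = 1 + 3 + 4 + 1 + 2 + 5 = 16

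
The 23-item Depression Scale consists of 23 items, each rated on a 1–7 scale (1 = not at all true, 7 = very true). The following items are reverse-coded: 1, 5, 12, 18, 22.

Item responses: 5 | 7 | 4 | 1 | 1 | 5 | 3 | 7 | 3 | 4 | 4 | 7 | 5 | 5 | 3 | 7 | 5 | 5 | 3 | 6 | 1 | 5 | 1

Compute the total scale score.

Reverse-coded items (reverse-coded value = 8 − response):
  item 1: 8 − 5 = 3
  item 5: 8 − 1 = 7
  item 12: 8 − 7 = 1
  item 18: 8 − 5 = 3
  item 22: 8 − 5 = 3
Scored items: 3, 7, 4, 1, 7, 5, 3, 7, 3, 4, 4, 1, 5, 5, 3, 7, 5, 3, 3, 6, 1, 3, 1
Total = 3 + 7 + 4 + 1 + 7 + 5 + 3 + 7 + 3 + 4 + 4 + 1 + 5 + 5 + 3 + 7 + 5 + 3 + 3 + 6 + 1 + 3 + 1 = 91

91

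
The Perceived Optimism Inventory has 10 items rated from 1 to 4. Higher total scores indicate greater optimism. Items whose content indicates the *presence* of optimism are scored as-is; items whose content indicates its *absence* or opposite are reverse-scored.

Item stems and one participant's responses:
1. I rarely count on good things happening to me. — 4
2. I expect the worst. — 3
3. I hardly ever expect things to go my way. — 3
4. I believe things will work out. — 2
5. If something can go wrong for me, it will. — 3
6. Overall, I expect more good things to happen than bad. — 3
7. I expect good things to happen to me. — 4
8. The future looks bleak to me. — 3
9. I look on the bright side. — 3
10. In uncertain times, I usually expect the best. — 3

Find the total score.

24

Items 1, 2, 3, 5, 8 describe the absence/opposite of optimism → reverse-score.
reversed = (1+4) − raw = 5 − raw.
  item 1: 5 − 4 = 1
  item 2: 5 − 3 = 2
  item 3: 5 − 3 = 2
  item 4: 2
  item 5: 5 − 3 = 2
  item 6: 3
  item 7: 4
  item 8: 5 − 3 = 2
  item 9: 3
  item 10: 3
Total = 1 + 2 + 2 + 2 + 2 + 3 + 4 + 2 + 3 + 3 = 24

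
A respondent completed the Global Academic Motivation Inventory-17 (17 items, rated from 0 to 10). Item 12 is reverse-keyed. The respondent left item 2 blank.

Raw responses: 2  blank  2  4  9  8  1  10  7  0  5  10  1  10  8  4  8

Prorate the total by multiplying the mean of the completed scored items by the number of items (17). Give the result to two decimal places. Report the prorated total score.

Reverse-coded (on a 0–10 scale, reversed = 10 − raw):
  item 12: 10 − 10 = 0
Completed scored items (16 of 17): 2, 2, 4, 9, 8, 1, 10, 7, 0, 5, 0, 1, 10, 8, 4, 8; sum = 79.
Person mean = 79 / 16 ≈ 4.9375
Prorated total = (79 / 16) × 17 = 83.94 (to 2 dp)

83.94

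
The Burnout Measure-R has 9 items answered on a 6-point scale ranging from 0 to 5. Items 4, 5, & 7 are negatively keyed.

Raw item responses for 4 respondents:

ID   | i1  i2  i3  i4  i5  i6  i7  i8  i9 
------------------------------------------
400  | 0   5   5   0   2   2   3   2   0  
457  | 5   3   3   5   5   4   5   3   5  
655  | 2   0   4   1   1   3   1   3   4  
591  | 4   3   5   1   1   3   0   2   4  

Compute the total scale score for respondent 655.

28

Respondent 655 raw: 2, 0, 4, 1, 1, 3, 1, 3, 4.
Reverse-coded (reversed = (0+5) − raw = 5 − raw):
  item 1: 2
  item 2: 0
  item 3: 4
  item 4: 5 − 1 = 4
  item 5: 5 − 1 = 4
  item 6: 3
  item 7: 5 − 1 = 4
  item 8: 3
  item 9: 4
Sum = 2 + 0 + 4 + 4 + 4 + 3 + 4 + 3 + 4 = 28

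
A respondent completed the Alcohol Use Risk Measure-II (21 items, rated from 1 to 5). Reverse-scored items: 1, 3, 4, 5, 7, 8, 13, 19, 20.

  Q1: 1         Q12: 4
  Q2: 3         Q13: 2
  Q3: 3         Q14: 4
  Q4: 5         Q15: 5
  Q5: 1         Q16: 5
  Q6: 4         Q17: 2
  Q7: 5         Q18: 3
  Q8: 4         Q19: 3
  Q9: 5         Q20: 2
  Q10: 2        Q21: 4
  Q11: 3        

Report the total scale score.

Raw sum = 70. Reverse-scored items: 1, 3, 4, 5, 7, 8, 13, 19, 20; their raw sum = 26.
Each reversal replaces raw with 6 − raw, changing the total by 6 − 2·raw per item.
Total = 70 + 9·6 − 2·26 = 70 + 54 − 52 = 72

72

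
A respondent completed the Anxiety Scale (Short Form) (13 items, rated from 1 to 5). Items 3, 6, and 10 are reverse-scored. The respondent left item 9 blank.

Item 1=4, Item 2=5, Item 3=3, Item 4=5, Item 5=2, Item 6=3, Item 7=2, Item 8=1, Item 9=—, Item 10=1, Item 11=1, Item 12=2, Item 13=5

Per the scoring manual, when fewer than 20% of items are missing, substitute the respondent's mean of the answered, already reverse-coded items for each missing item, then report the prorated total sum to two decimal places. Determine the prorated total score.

41.17

Reverse-coded (reverse-coded value = 6 − response):
  item 3: 6 − 3 = 3
  item 6: 6 − 3 = 3
  item 10: 6 − 1 = 5
Completed scored items (12 of 13): 4, 5, 3, 5, 2, 3, 2, 1, 5, 1, 2, 5; sum = 38.
Person mean = 38 / 12 ≈ 3.1667
Prorated total = (38 / 12) × 13 = 41.17 (to 2 dp)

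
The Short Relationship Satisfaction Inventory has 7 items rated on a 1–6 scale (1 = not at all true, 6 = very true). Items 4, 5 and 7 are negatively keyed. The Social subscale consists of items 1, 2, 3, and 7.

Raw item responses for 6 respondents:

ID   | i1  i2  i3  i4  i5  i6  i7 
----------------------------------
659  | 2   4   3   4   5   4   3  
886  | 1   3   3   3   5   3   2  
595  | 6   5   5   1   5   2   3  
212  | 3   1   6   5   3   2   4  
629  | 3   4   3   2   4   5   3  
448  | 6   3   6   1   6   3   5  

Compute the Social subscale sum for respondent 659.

Respondent 659 raw: 2, 4, 3, 4, 5, 4, 3.
Social items: 1, 2, 3, 7.
Reverse-coded (reversed = (1+6) − raw = 7 − raw):
  item 1: 2
  item 2: 4
  item 3: 3
  item 7: 7 − 3 = 4
Sum = 2 + 4 + 3 + 4 = 13

13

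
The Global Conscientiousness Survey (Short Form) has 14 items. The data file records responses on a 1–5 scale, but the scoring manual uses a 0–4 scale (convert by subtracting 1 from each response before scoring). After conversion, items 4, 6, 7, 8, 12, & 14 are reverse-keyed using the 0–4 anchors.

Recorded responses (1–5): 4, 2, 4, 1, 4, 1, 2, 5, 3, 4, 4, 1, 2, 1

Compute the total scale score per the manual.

Convert to 0–4: 3, 1, 3, 0, 3, 0, 1, 4, 2, 3, 3, 0, 1, 0
Reverse-coded (on a 0–4 scale, reversed = 4 − raw):
  item 4: 4 − 0 = 4
  item 6: 4 − 0 = 4
  item 7: 4 − 1 = 3
  item 8: 4 − 4 = 0
  item 12: 4 − 0 = 4
  item 14: 4 − 0 = 4
Scored: 3, 1, 3, 4, 3, 4, 3, 0, 2, 3, 3, 4, 1, 4
Total = 38

38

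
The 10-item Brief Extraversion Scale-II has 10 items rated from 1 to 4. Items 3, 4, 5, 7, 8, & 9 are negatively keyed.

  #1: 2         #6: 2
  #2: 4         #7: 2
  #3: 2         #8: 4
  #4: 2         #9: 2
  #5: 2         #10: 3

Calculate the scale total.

Raw sum = 25. Negatively keyed items: 3, 4, 5, 7, 8, 9; their raw sum = 14.
Each reversal replaces raw with 5 − raw, changing the total by 5 − 2·raw per item.
Total = 25 + 6·5 − 2·14 = 25 + 30 − 28 = 27

27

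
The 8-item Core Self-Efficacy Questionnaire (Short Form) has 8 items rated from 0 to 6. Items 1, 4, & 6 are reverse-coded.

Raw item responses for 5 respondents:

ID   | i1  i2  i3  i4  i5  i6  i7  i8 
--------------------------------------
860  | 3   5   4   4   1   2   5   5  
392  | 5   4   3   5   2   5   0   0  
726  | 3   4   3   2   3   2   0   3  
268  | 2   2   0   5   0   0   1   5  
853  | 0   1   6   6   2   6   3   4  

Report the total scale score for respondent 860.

29

Respondent 860 raw: 3, 5, 4, 4, 1, 2, 5, 5.
Reverse-coded (on a 0–6 scale, reversed = 6 − raw):
  item 1: 6 − 3 = 3
  item 2: 5
  item 3: 4
  item 4: 6 − 4 = 2
  item 5: 1
  item 6: 6 − 2 = 4
  item 7: 5
  item 8: 5
Sum = 3 + 5 + 4 + 2 + 1 + 4 + 5 + 5 = 29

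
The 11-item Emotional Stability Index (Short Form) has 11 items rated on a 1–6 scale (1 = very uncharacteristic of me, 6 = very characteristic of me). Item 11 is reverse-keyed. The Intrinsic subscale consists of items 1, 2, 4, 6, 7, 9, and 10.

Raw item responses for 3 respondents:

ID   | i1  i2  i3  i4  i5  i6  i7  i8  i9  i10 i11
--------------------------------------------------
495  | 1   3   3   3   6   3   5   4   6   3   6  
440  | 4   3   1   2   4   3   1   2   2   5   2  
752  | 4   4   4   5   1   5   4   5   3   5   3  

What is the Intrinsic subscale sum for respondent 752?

30

Respondent 752 raw: 4, 4, 4, 5, 1, 5, 4, 5, 3, 5, 3.
Intrinsic items: 1, 2, 4, 6, 7, 9, 10.
Reverse-coded (on a 1–6 scale, reversed = 7 − raw):
  item 1: 4
  item 2: 4
  item 4: 5
  item 6: 5
  item 7: 4
  item 9: 3
  item 10: 5
Sum = 4 + 4 + 5 + 5 + 4 + 3 + 5 = 30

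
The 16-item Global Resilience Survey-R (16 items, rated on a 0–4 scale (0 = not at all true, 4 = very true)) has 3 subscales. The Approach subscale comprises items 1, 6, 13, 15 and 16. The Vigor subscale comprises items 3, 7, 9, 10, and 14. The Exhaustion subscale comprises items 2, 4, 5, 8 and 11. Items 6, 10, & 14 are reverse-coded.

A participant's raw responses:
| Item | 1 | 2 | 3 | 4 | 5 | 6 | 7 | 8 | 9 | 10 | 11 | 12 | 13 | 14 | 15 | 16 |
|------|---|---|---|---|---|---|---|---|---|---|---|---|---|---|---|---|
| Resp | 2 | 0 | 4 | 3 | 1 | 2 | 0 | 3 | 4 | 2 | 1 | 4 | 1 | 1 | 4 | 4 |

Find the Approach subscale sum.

Approach items: 1, 6, 13, 15, 16.
Of these, item 6 is reverse-coded; reverse-coded value = 4 − response.
  item 1: 2
  item 6: 4 − 2 = 2
  item 13: 1
  item 15: 4
  item 16: 4
Sum = 2 + 2 + 1 + 4 + 4 = 13

13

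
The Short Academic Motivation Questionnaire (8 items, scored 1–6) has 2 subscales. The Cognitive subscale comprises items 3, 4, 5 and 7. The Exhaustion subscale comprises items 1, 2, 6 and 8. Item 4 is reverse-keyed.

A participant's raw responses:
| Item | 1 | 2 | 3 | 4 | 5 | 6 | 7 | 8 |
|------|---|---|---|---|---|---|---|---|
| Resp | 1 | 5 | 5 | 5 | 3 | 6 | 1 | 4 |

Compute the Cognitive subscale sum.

11

Cognitive items: 3, 4, 5, 7.
Of these, item 4 is reverse-keyed; on a 1–6 scale, reversed = 7 − raw.
  item 3: 5
  item 4: 7 − 5 = 2
  item 5: 3
  item 7: 1
Sum = 5 + 2 + 3 + 1 = 11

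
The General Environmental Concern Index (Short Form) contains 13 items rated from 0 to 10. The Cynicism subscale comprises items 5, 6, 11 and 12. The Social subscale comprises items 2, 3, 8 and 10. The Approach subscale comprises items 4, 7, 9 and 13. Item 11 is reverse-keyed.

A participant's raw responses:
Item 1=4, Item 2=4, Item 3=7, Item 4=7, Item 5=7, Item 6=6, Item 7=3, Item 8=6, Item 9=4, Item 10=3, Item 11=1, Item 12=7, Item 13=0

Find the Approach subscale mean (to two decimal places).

Approach items: 4, 7, 9, 13.
  item 4: 7
  item 7: 3
  item 9: 4
  item 13: 0
Sum = 7 + 3 + 4 + 0 = 14
Mean = 14 / 4 = 3.50

3.50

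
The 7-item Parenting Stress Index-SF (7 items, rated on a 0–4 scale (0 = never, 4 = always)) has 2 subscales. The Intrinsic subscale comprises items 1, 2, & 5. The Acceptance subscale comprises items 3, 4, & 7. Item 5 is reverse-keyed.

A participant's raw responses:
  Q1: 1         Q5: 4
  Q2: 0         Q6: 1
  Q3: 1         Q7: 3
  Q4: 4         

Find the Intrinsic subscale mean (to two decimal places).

0.33

Intrinsic items: 1, 2, 5.
Of these, item 5 is reverse-keyed; reversed = (0+4) − raw = 4 − raw.
  item 1: 1
  item 2: 0
  item 5: 4 − 4 = 0
Sum = 1 + 0 + 0 = 1
Mean = 1 / 3 = 0.33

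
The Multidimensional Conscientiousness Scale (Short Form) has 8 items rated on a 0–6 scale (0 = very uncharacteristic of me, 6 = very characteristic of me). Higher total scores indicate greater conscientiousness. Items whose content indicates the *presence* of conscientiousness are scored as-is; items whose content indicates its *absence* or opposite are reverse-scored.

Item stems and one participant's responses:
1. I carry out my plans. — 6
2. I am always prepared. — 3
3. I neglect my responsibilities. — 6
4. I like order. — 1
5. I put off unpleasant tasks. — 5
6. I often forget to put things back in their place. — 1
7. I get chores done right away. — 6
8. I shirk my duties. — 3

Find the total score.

25

Items 3, 5, 6, 8 describe the absence/opposite of conscientiousness → reverse-score.
reversed = (0+6) − raw = 6 − raw.
  item 1: 6
  item 2: 3
  item 3: 6 − 6 = 0
  item 4: 1
  item 5: 6 − 5 = 1
  item 6: 6 − 1 = 5
  item 7: 6
  item 8: 6 − 3 = 3
Total = 6 + 3 + 0 + 1 + 1 + 5 + 6 + 3 = 25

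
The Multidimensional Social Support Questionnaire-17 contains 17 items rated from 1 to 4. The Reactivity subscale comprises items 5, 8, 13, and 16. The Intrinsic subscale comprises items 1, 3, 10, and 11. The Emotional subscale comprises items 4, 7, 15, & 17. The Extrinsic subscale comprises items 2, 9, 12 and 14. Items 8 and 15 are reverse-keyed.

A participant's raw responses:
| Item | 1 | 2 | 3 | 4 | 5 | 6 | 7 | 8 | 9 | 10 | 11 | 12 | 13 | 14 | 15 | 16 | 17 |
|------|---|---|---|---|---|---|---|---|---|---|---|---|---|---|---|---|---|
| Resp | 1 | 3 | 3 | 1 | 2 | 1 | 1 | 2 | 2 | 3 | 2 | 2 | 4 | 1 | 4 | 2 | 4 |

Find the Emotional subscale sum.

7

Emotional items: 4, 7, 15, 17.
Of these, item 15 is reverse-keyed; reversed = (1+4) − raw = 5 − raw.
  item 4: 1
  item 7: 1
  item 15: 5 − 4 = 1
  item 17: 4
Sum = 1 + 1 + 1 + 4 = 7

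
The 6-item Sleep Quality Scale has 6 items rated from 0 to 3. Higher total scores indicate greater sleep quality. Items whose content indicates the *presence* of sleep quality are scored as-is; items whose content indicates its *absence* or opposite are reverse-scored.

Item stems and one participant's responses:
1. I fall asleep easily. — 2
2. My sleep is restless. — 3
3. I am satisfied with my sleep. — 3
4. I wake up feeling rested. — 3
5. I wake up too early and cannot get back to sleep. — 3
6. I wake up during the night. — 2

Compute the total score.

Items 2, 5, 6 describe the absence/opposite of sleep quality → reverse-score.
reverse-coded value = 3 − response.
  item 1: 2
  item 2: 3 − 3 = 0
  item 3: 3
  item 4: 3
  item 5: 3 − 3 = 0
  item 6: 3 − 2 = 1
Total = 2 + 0 + 3 + 3 + 0 + 1 = 9

9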